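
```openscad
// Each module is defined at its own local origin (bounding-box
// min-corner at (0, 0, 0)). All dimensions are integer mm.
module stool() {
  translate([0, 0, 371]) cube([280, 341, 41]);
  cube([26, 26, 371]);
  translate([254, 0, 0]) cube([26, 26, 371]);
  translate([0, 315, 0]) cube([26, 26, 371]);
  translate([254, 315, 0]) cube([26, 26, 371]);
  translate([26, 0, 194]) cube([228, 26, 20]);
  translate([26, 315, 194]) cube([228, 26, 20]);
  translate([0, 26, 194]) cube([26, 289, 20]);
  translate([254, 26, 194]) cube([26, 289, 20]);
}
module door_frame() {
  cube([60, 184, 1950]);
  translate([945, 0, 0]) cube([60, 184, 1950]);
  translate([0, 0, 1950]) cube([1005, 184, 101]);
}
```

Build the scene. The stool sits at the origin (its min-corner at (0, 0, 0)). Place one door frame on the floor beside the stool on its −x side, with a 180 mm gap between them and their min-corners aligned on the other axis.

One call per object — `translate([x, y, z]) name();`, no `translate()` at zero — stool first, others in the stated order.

stool();
translate([-1185, 0, 0]) door_frame();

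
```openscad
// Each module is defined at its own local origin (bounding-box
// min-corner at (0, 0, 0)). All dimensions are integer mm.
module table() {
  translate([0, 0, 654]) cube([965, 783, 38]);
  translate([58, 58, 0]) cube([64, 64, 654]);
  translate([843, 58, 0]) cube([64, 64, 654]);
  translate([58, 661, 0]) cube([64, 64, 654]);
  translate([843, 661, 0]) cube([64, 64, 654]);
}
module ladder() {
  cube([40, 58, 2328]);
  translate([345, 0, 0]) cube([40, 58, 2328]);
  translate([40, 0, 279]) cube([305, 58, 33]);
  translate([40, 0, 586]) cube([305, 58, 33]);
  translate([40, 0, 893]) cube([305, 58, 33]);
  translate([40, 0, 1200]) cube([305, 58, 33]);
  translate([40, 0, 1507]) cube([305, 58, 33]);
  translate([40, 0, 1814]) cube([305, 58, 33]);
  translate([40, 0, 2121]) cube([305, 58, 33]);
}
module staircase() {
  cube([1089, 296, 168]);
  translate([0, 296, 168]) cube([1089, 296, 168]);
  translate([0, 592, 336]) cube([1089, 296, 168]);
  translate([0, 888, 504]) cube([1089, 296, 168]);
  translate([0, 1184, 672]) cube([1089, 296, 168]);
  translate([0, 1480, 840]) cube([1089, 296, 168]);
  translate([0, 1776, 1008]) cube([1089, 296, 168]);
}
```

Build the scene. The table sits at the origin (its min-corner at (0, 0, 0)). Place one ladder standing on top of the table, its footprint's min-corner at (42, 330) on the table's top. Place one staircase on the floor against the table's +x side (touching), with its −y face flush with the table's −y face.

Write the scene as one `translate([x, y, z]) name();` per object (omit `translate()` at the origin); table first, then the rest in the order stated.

table();
translate([42, 330, 692]) ladder();
translate([965, 0, 0]) staircase();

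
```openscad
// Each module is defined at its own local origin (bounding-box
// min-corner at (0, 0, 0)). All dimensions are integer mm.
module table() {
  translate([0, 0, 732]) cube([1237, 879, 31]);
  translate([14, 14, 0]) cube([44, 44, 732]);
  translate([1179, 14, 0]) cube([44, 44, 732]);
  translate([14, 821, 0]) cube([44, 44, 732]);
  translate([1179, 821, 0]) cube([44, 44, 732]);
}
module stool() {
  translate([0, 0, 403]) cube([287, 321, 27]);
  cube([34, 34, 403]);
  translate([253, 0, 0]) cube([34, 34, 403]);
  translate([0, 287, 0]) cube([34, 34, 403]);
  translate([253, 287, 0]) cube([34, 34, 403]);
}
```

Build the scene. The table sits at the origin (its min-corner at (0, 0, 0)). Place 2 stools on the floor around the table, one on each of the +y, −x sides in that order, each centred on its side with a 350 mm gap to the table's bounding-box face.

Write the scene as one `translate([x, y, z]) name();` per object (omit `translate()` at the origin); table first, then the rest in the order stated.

table();
translate([475, 1229, 0]) stool();
translate([-637, 279, 0]) stool();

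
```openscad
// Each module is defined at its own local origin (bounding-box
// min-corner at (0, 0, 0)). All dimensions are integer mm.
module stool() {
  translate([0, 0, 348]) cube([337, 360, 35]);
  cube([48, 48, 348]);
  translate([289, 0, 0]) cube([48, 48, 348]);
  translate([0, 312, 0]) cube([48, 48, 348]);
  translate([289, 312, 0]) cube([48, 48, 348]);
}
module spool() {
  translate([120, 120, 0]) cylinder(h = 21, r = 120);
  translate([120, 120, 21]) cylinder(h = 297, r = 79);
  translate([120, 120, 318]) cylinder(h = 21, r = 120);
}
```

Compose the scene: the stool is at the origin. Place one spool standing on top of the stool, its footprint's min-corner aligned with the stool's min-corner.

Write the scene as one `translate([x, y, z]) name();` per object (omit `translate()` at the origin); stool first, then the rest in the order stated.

stool();
translate([0, 0, 383]) spool();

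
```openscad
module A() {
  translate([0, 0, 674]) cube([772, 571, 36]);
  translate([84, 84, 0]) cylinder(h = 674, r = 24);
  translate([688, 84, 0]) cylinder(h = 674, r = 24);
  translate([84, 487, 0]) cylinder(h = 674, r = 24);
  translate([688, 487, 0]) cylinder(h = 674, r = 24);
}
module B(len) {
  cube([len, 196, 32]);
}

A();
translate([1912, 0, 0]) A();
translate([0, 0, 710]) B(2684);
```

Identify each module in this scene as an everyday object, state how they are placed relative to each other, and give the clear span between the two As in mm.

Second table starts at x = 1912; first ends at x = 772; clear span = 1912 − 772 = 1140 mm.

A is a table. B is a beam. A beam spans the tops of two tables. The clear span between the two tables is 1140 mm.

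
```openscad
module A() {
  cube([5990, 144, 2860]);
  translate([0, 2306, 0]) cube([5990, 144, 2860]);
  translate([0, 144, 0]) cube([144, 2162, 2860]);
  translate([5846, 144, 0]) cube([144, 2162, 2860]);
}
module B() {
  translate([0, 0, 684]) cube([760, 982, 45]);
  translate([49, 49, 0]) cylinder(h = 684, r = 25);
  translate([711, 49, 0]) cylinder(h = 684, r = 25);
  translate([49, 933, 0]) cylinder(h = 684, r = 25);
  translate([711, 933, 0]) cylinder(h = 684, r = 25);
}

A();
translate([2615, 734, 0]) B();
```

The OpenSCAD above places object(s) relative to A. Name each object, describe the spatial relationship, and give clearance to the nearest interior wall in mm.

Clearances: x = 2471, y = 590; minimum 590 mm.

A is a house frame. B is a table. The table sits inside the house frame, centred. The clearance to the nearest interior wall is 590 mm.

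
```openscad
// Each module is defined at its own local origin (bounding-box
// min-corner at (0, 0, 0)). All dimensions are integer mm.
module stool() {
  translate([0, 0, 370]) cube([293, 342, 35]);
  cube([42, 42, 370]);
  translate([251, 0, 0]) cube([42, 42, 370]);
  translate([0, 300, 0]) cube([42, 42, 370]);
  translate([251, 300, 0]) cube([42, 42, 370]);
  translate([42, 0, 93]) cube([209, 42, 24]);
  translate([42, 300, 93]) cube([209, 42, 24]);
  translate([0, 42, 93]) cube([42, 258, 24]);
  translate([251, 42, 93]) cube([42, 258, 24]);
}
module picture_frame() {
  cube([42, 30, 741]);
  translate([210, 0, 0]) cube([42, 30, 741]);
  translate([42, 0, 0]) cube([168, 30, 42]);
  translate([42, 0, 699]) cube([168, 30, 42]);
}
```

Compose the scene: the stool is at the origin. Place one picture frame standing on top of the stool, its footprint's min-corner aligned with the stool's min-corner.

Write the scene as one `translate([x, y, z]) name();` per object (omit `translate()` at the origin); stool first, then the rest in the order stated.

stool();
translate([0, 0, 405]) picture_frame();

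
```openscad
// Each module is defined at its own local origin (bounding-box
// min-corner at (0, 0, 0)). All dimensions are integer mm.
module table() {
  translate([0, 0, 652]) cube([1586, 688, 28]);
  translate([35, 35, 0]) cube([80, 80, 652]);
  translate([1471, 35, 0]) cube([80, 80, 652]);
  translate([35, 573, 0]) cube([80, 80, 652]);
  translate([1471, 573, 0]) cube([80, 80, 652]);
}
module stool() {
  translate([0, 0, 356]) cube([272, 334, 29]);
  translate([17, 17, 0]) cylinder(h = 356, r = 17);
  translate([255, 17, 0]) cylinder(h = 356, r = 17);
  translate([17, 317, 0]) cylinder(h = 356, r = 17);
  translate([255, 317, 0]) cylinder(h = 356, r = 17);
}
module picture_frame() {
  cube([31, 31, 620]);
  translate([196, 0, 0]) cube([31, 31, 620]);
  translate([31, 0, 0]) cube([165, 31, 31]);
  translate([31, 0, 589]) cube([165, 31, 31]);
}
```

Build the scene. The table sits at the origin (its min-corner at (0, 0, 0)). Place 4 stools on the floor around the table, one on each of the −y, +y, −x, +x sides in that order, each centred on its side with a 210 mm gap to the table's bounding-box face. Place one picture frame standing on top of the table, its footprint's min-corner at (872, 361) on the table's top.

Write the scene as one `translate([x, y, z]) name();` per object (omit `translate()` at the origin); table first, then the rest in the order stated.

table();
translate([657, -544, 0]) stool();
translate([657, 898, 0]) stool();
translate([-482, 177, 0]) stool();
translate([1796, 177, 0]) stool();
translate([872, 361, 680]) picture_frame();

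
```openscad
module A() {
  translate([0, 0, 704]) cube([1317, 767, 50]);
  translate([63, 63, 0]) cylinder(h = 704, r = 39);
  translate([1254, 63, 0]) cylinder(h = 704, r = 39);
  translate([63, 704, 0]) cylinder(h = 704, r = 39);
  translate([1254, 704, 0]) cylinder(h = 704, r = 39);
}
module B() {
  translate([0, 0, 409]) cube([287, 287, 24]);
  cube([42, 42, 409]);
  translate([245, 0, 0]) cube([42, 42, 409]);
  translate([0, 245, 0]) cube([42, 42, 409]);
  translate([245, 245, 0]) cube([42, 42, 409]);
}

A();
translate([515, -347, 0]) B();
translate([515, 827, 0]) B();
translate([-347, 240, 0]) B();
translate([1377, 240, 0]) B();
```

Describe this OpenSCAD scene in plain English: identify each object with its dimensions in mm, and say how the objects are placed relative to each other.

A is a rectangular dining table. The top is 1317×767×50 mm with its upper surface at z = 754 mm. It stands on four round legs of 78 mm diameter, each leg's bounding box inset 24 mm from the nearest pair of top edges, running from the floor to the underside of the top.

B is a four-legged stool. The seat is a 287×287×24 mm slab whose top surface is at z = 433 mm; four square legs, each 42×42 mm in cross-section, run from the floor (z = 0) to the underside of the seat, each flush with a corner of the seat.

Four stools sit around the table at the −y, +y, −x, +x sides.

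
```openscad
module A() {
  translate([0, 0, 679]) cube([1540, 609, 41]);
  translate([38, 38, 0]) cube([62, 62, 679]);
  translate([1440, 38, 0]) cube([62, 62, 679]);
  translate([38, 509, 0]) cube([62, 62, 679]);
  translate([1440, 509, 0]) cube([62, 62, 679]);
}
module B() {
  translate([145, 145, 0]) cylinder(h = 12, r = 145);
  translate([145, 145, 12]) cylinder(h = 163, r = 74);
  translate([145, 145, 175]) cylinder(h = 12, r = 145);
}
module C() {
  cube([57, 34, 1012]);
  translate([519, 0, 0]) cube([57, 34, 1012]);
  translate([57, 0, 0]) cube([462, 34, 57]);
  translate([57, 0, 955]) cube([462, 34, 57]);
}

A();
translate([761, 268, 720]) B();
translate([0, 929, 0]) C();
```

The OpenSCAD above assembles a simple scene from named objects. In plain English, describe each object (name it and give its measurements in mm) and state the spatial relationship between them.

A is a table with a 1540×609 mm rectangular top, 41 mm thick, top surface at z = 720 mm, supported by four 62×62 mm square legs, each inset 38 mm from the nearest pair of top edges, running from the floor.

B is a spool: two coaxial disc flanges of radius 145 mm and thickness 12 mm, joined by a core cylinder of radius 74 mm and height 163 mm. The lower flange rests on z = 0 and the three cylinders share a vertical axis.

C is a picture frame with a 462×898 mm rectangular opening (x by z) and a uniform 57 mm border on every side. Frame depth is 34 mm along y. It is built from two vertical stiles running the full outside height and two horizontal rails spanning the gap between the stiles.

The spool is on top of the table. The picture frame is on the floor beside the table on its +y side.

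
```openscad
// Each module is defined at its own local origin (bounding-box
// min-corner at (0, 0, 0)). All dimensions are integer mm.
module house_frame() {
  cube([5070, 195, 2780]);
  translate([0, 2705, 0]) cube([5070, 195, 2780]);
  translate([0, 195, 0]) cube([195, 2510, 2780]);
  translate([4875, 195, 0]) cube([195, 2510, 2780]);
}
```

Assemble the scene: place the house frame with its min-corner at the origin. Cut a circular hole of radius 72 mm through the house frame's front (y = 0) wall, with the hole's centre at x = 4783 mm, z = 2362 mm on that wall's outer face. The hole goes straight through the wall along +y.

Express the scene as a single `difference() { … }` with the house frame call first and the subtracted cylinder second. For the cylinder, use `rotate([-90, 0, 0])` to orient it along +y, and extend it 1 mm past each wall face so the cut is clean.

difference() {
  house_frame();
  translate([4783, -1, 2362]) rotate([-90, 0, 0]) cylinder(h = 197, r = 72);
}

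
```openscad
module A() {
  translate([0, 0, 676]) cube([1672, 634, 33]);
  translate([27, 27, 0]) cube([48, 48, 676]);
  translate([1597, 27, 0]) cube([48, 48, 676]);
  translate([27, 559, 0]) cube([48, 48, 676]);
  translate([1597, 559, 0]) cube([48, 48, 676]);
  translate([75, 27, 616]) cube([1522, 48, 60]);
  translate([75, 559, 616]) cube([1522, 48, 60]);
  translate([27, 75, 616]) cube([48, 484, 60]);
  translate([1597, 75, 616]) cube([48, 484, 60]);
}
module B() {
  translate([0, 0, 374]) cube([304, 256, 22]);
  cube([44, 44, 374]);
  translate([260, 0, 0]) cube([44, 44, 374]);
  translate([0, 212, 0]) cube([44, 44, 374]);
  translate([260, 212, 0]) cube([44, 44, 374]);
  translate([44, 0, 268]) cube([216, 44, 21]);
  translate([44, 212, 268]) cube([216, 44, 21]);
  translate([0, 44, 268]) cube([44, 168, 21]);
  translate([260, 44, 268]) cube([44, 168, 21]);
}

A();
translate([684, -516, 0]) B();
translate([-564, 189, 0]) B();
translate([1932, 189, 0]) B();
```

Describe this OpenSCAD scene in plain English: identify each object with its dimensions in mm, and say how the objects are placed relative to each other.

A is a table: top 1672 mm (x) × 634 mm (y), 33 mm thick, upper face at z = 709 mm, on four 48×48 mm square legs, each inset 27 mm from the nearest pair of top edges, running from z = 0 to the bottom of the top. Four apron rails, 48 mm thick and 60 mm tall, run between adjacent legs with their top edges flush with the underside of the top and their outer faces flush with the legs' outer faces.

B is a four-legged stool. The seat is a 304×256×22 mm slab whose top surface is at z = 396 mm; four square legs, each 44×44 mm in cross-section, run from the floor (z = 0) to the underside of the seat, each flush with a corner of the seat. Four stretchers, 44 mm wide and 21 mm tall, connect adjacent legs with their undersides at z = 268 mm, each running between the inner faces of the legs it joins and aligned with the legs' outer faces on the other axis.

Three stools sit around the table at the −y, −x, +x sides.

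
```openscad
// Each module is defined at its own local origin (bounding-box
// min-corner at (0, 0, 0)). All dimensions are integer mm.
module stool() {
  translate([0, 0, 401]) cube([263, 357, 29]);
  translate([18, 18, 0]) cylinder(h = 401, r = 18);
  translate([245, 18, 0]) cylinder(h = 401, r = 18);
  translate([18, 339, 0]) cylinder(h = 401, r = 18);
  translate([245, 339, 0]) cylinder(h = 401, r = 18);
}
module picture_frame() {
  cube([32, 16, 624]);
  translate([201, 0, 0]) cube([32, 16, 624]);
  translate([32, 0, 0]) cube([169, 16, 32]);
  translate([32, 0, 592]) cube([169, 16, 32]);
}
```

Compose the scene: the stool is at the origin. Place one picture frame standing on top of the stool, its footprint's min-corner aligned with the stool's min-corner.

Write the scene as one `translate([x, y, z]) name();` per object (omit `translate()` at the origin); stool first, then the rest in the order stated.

stool();
translate([0, 0, 430]) picture_frame();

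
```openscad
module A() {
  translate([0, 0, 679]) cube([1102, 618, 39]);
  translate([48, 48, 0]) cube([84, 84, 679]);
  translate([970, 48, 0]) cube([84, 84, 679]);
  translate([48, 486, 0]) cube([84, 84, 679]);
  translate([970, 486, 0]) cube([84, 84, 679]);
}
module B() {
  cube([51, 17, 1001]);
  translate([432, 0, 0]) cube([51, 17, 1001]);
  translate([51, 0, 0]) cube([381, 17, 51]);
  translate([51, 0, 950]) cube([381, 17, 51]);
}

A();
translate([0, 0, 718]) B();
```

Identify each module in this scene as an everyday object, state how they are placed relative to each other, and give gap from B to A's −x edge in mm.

The picture frame's min-x is at 0; the table's min-x is 0; gap = 0 mm.

A is a table. B is a picture frame. The picture frame is on top of the table. The gap from the picture frame to the table's −x edge is 0 mm.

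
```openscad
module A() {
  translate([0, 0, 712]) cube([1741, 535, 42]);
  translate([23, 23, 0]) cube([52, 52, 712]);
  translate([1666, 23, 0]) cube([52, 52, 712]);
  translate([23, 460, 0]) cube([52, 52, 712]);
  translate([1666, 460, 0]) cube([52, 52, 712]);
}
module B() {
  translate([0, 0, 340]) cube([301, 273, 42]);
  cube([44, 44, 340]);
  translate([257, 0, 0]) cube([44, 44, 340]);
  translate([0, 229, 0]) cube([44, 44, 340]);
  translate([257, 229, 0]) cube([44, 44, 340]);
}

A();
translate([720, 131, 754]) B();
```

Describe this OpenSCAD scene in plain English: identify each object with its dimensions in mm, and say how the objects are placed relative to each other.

A is a table with a 1741×535 mm rectangular top, 42 mm thick, top surface at z = 754 mm, supported by four 52×52 mm square legs, each inset 23 mm from the nearest pair of top edges, running from the floor.

B is a four-legged stool. The seat is 301×273 mm, 42 mm thick, top at z = 382 mm. It stands on four square legs, each 44×44 mm in cross-section, from z = 0 to the seat underside, each flush with a corner of the seat.

The stool is on top of the table, centred.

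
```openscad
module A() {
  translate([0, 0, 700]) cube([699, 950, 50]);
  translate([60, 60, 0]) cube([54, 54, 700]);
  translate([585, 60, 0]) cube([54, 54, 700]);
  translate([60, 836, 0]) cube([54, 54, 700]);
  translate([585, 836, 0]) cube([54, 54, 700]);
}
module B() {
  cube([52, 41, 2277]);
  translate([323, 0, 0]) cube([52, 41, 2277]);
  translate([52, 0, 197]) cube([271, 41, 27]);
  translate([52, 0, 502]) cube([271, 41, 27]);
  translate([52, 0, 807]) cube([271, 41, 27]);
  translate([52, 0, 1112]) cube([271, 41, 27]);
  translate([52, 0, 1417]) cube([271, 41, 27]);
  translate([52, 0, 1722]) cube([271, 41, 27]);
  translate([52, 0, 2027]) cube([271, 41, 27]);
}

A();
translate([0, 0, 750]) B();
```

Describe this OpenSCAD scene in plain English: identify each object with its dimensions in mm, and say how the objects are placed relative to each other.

A is a table with a 699×950 mm rectangular top, 50 mm thick, top surface at z = 750 mm, supported by four 54×54 mm square legs, each inset 60 mm from the nearest pair of top edges, running from the floor.

B is a straight ladder. Two 52×41 mm vertical rails, 2277 mm tall, stand 375 mm apart (outside-to-outside) with their front faces coplanar on the −y side. 7 rungs, each 41 mm deep and 27 mm tall, span between the inner faces of the rails, front faces flush with the rails. The lowest rung's underside is at z = 197 mm and rungs are spaced 305 mm apart (underside to underside).

The ladder is on top of the table.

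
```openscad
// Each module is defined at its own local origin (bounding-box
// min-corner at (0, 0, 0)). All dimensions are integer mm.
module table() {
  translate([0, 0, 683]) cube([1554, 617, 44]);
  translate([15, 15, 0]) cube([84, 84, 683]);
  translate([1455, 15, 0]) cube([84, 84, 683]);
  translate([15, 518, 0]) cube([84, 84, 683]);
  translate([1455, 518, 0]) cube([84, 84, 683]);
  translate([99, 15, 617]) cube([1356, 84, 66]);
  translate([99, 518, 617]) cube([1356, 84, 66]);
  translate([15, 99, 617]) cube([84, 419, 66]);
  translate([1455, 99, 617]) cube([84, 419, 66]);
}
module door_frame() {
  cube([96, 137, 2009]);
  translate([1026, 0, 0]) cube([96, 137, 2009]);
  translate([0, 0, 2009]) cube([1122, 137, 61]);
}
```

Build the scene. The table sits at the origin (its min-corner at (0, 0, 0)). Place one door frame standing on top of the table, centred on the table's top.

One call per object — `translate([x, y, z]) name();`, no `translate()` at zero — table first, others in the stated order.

table();
translate([216, 240, 727]) door_frame();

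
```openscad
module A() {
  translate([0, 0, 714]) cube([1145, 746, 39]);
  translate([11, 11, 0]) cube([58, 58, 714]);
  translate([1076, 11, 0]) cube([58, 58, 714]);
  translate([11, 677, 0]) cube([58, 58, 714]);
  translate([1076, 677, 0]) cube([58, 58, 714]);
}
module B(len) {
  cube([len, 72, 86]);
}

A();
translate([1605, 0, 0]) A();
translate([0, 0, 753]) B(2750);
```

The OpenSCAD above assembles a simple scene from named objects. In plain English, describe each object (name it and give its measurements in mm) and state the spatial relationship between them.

A is a table: top 1145 mm (x) × 746 mm (y), 39 mm thick, upper face at z = 753 mm, on four 58×58 mm square legs, each inset 11 mm from the nearest pair of top edges, running from z = 0 to the bottom of the top.

B is a rectangular beam 2750 mm long (x), 72 mm deep (y), 86 mm thick (z).

The beam spans the tops of two tables placed 460 mm apart, resting at z = 753 mm.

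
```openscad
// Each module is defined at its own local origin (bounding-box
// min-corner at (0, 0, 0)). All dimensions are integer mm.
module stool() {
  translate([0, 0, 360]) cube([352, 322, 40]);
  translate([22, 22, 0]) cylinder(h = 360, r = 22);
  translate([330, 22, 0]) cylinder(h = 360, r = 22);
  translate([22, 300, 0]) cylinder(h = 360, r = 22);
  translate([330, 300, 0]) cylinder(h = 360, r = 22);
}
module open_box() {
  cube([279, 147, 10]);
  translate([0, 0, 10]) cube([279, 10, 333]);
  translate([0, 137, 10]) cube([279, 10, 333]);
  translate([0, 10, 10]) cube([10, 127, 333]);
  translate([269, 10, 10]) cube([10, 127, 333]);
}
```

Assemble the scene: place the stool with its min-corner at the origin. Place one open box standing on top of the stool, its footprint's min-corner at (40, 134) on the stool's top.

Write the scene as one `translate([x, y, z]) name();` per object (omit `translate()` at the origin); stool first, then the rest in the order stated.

stool();
translate([40, 134, 400]) open_box();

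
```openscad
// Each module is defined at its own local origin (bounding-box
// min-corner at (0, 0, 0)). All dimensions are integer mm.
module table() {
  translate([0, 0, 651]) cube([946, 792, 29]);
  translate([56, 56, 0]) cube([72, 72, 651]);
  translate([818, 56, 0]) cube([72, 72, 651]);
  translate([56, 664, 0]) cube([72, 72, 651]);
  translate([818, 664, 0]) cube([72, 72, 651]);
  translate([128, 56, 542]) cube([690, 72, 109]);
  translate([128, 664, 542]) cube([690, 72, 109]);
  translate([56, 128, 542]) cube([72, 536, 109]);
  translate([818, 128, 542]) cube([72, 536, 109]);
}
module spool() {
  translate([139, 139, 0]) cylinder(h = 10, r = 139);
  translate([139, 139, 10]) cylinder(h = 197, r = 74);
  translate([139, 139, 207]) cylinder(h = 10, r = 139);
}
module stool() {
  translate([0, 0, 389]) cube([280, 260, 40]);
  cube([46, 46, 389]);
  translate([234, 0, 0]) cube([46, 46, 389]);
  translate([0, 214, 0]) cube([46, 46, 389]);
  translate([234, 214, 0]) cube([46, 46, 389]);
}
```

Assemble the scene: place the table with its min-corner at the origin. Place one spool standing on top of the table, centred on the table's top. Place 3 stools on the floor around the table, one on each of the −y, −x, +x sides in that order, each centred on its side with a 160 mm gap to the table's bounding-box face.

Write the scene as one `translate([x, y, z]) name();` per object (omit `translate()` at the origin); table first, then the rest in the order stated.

table();
translate([334, 257, 680]) spool();
translate([333, -420, 0]) stool();
translate([-440, 266, 0]) stool();
translate([1106, 266, 0]) stool();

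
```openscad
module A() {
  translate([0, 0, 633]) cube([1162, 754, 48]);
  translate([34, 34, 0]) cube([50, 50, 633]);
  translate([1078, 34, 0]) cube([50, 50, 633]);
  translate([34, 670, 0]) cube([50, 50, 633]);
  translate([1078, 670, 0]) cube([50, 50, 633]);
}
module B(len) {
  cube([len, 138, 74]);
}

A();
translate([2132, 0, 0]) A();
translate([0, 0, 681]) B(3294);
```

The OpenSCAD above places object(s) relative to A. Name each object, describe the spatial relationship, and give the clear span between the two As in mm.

Second table starts at x = 2132; first ends at x = 1162; clear span = 2132 − 1162 = 970 mm.

A is a table. B is a beam. A beam spans the tops of two tables. The clear span between the two tables is 970 mm.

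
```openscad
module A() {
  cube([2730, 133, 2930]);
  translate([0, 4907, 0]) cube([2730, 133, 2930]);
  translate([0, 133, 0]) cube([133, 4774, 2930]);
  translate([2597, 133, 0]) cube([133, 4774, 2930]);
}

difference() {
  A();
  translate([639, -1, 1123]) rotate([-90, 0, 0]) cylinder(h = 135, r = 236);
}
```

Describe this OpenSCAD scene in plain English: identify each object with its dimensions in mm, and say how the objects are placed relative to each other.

A is a box-shaped house frame (walls only): outside footprint 2730×5040 mm, wall height 2930 mm, wall thickness 133 mm. The two y-facing walls run the full x-width; the two x-facing walls fit between the inner faces of the y-facing walls.

The house frame has a circular hole of radius 236 mm through its front wall, centred at (x = 639, z = 1123).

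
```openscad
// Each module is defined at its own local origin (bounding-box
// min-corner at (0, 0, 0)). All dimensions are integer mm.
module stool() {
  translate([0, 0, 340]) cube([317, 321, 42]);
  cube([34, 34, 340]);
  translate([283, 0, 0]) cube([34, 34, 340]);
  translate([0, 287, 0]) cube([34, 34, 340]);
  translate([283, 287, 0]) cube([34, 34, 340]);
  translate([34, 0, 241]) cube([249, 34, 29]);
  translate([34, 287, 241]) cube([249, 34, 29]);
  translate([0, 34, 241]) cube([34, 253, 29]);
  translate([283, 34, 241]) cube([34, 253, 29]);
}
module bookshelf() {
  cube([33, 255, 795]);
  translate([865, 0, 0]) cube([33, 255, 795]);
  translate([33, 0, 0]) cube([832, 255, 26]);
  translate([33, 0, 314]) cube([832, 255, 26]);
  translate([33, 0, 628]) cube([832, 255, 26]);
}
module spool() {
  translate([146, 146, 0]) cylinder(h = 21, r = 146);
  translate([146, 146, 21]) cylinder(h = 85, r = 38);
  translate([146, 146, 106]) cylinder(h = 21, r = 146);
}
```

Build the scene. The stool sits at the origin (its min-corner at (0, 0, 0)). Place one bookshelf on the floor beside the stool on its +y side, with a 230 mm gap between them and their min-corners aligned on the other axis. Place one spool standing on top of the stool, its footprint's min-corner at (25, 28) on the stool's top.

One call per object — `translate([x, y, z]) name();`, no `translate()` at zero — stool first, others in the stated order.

stool();
translate([0, 551, 0]) bookshelf();
translate([25, 28, 382]) spool();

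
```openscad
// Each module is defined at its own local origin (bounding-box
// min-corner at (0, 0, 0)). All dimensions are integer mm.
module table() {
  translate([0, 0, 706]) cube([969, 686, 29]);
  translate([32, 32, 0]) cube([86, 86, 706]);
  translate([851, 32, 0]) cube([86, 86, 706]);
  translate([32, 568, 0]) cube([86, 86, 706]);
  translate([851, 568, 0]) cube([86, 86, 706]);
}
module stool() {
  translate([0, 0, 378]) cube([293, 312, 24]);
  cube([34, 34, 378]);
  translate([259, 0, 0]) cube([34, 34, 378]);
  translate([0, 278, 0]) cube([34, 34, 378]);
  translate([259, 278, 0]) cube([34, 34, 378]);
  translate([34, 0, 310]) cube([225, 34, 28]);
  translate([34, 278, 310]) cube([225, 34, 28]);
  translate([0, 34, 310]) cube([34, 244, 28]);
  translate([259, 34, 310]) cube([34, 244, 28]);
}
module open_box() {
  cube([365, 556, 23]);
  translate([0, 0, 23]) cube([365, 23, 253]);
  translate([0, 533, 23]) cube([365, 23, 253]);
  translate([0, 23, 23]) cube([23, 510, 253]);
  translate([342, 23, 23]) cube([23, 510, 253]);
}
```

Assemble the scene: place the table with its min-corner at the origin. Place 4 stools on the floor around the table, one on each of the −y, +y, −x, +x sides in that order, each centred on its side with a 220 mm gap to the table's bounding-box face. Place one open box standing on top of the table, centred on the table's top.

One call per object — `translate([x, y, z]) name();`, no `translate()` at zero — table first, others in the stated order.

table();
translate([338, -532, 0]) stool();
translate([338, 906, 0]) stool();
translate([-513, 187, 0]) stool();
translate([1189, 187, 0]) stool();
translate([302, 65, 735]) open_box();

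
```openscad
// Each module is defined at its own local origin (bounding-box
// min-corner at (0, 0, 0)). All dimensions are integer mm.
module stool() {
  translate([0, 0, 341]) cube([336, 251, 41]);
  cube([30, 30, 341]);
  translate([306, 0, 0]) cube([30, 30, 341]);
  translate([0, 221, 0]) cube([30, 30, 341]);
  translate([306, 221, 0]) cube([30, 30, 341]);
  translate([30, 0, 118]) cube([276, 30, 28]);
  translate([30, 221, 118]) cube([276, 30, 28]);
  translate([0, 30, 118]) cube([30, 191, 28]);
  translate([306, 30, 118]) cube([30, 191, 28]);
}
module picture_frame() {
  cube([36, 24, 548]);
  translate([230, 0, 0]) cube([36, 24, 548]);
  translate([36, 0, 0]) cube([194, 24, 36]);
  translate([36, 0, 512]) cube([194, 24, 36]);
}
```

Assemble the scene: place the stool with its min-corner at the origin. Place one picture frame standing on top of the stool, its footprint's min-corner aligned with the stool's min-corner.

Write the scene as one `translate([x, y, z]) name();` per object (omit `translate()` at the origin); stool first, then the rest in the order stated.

stool();
translate([0, 0, 382]) picture_frame();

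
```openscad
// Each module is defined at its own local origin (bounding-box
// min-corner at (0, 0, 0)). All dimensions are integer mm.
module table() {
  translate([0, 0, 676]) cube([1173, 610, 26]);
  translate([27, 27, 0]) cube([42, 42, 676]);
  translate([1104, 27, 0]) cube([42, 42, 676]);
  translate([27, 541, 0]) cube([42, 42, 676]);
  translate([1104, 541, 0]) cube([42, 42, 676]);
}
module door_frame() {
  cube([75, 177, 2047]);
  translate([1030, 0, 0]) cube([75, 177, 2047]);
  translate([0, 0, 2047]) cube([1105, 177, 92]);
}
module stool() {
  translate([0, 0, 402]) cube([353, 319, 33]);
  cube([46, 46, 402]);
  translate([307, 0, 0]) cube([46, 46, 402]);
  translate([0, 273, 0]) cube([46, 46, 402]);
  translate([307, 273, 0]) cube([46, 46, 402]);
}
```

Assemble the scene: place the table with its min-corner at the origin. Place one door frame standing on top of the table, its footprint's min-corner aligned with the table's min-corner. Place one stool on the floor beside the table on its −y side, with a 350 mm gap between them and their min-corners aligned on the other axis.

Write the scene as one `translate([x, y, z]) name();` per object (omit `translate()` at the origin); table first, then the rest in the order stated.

table();
translate([0, 0, 702]) door_frame();
translate([0, -669, 0]) stool();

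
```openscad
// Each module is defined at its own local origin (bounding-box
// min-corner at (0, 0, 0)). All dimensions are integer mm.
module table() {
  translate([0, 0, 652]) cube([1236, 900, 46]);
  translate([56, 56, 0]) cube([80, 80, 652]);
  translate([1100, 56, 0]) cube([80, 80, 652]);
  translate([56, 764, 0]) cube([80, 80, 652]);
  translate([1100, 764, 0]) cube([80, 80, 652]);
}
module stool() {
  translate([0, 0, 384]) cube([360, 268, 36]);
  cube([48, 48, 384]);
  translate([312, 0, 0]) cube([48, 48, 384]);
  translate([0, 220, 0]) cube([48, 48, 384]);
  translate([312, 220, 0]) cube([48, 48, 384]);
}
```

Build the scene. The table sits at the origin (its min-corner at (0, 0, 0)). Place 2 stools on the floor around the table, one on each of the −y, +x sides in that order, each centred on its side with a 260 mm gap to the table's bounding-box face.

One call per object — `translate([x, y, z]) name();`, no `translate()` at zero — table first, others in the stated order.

table();
translate([438, -528, 0]) stool();
translate([1496, 316, 0]) stool();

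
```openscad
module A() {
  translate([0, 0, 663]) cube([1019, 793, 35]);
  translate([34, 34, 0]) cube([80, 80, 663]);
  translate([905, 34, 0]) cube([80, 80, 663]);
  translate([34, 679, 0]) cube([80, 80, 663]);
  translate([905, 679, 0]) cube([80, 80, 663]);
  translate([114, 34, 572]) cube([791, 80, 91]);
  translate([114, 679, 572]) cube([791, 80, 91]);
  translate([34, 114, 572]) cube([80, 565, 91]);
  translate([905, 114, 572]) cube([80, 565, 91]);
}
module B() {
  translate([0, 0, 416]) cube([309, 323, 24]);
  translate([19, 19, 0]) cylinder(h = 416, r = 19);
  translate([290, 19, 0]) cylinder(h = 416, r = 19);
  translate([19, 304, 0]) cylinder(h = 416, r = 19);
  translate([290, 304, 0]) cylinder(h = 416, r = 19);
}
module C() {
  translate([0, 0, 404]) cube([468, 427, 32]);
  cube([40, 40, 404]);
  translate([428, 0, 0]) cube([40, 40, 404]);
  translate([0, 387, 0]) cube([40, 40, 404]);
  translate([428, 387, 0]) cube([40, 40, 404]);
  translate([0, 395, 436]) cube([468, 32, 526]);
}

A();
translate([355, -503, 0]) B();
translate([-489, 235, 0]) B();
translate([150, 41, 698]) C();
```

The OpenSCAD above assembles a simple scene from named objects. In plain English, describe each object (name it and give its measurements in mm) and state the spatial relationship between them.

A is a table: top 1019 mm (x) × 793 mm (y), 35 mm thick, upper face at z = 698 mm, on four 80×80 mm square legs, each inset 34 mm from the nearest pair of top edges, running from z = 0 to the bottom of the top. Four apron rails, 80 mm thick and 91 mm tall, run between adjacent legs with their top edges flush with the underside of the top and their outer faces flush with the legs' outer faces.

B is a four-legged stool. The seat is a 309×323×24 mm slab whose top surface is at z = 440 mm; four round legs, each 38 mm in diameter, run from the floor (z = 0) to the underside of the seat, each leg's axis is inset half a diameter from the nearest pair of seat edges (so the leg's bounding box is flush with the corner).

C is a chair: 468×427 mm seat, 32 mm thick, top at z = 436 mm, on four 40 mm square corner legs flush with the seat edges. A 32 mm thick backrest slab spans the full seat width, extending 526 mm above the seat top, its back face flush with the seat's +y edge.

Two stools sit around the table at the −y, −x sides. The chair is on top of the table.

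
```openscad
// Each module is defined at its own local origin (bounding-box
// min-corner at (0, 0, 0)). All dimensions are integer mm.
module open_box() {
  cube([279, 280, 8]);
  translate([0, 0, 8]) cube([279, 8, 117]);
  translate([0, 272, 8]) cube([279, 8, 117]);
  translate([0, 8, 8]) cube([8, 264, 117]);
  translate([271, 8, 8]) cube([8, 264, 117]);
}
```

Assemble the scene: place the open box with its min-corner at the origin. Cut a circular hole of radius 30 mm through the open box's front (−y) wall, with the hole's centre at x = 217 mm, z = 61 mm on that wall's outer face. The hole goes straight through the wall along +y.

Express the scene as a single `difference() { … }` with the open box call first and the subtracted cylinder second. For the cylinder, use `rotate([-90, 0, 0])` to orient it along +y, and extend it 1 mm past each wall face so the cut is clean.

difference() {
  open_box();
  translate([217, -1, 61]) rotate([-90, 0, 0]) cylinder(h = 10, r = 30);
}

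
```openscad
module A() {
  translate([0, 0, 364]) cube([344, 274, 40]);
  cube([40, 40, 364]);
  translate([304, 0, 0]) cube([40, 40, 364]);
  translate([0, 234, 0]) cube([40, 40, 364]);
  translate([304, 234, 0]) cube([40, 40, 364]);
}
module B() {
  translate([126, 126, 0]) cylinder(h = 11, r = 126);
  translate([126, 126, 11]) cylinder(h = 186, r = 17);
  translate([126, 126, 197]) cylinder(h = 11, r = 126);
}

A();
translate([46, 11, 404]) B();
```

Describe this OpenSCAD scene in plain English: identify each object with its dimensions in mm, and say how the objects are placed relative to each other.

A is a four-legged stool. The seat is a 344×274×40 mm slab whose top surface is at z = 404 mm; four square legs, each 40×40 mm in cross-section, run from the floor (z = 0) to the underside of the seat, each flush with a corner of the seat.

B is a spool: two coaxial disc flanges of radius 126 mm and thickness 11 mm, joined by a core cylinder of radius 17 mm and height 186 mm. The lower flange rests on z = 0 and the three cylinders share a vertical axis.

The spool is on top of the stool, centred.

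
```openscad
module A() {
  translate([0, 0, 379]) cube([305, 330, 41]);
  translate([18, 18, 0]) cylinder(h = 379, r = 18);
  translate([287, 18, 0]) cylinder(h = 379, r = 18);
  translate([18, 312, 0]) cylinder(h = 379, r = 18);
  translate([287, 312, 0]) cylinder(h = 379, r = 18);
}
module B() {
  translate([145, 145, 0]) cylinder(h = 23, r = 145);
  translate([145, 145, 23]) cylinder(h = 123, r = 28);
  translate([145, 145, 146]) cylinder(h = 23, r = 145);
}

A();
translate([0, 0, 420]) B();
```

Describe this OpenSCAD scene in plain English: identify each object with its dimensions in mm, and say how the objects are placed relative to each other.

A is a four-legged stool. The seat is 305×330 mm, 41 mm thick, top at z = 420 mm. It stands on four round legs, each 36 mm in diameter, from z = 0 to the seat underside, each leg's axis is inset half a diameter from the nearest pair of seat edges (so the leg's bounding box is flush with the corner).

B is a spool: two coaxial disc flanges of radius 145 mm and thickness 23 mm, joined by a core cylinder of radius 28 mm and height 123 mm. The lower flange rests on z = 0 and the three cylinders share a vertical axis.

The spool is on top of the stool.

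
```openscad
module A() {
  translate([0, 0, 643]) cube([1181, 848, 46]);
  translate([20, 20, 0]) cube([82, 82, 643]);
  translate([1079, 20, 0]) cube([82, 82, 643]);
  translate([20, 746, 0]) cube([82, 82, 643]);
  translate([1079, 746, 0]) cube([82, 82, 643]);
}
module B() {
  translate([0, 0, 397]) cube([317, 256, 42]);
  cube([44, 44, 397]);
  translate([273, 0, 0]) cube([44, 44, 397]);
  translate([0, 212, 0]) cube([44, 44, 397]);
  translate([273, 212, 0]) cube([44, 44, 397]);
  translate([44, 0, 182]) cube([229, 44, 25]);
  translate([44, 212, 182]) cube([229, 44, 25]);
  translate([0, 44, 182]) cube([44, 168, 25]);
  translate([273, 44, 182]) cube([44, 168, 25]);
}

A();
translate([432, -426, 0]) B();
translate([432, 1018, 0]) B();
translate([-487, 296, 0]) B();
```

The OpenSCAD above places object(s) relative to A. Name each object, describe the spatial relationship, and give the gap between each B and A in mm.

A is a table. B is a stool. Three stools sit around the table at the −y, +y, −x sides. The gap between each stool and the table is 170 mm.

Each stool's nearest face is 170 mm from the table's bounding box.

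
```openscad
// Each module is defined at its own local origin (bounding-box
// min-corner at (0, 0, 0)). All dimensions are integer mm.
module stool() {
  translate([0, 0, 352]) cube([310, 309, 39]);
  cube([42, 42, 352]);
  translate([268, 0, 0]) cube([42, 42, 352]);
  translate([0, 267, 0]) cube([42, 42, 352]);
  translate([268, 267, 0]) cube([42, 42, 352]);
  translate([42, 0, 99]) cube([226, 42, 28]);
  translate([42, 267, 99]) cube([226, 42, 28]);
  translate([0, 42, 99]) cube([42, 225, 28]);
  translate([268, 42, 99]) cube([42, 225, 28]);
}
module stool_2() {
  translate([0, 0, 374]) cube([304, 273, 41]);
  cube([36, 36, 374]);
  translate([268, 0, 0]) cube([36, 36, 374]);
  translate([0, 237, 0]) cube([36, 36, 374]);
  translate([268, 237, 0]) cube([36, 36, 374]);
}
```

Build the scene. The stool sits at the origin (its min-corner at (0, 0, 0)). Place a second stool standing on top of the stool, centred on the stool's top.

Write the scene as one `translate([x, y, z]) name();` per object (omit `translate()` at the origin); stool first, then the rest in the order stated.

stool();
translate([3, 18, 391]) stool_2();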